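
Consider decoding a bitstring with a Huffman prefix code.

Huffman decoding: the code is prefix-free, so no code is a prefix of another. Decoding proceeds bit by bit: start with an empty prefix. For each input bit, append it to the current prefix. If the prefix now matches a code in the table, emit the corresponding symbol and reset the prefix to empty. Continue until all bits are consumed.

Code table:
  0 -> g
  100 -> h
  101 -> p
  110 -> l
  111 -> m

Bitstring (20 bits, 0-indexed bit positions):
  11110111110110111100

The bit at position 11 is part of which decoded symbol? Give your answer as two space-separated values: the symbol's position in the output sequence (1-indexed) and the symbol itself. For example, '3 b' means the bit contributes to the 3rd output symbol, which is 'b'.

Bit 0: prefix='1' (no match yet)
Bit 1: prefix='11' (no match yet)
Bit 2: prefix='111' -> emit 'm', reset
Bit 3: prefix='1' (no match yet)
Bit 4: prefix='10' (no match yet)
Bit 5: prefix='101' -> emit 'p', reset
Bit 6: prefix='1' (no match yet)
Bit 7: prefix='11' (no match yet)
Bit 8: prefix='111' -> emit 'm', reset
Bit 9: prefix='1' (no match yet)
Bit 10: prefix='10' (no match yet)
Bit 11: prefix='101' -> emit 'p', reset
Bit 12: prefix='1' (no match yet)
Bit 13: prefix='10' (no match yet)
Bit 14: prefix='101' -> emit 'p', reset
Bit 15: prefix='1' (no match yet)

Answer: 4 p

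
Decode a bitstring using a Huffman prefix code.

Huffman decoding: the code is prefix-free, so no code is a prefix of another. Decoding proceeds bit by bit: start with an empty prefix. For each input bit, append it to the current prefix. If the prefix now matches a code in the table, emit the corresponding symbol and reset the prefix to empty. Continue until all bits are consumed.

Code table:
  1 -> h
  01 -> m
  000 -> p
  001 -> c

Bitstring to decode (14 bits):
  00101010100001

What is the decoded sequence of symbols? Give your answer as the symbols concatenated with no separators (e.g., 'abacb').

Answer: cmmmpm

Derivation:
Bit 0: prefix='0' (no match yet)
Bit 1: prefix='00' (no match yet)
Bit 2: prefix='001' -> emit 'c', reset
Bit 3: prefix='0' (no match yet)
Bit 4: prefix='01' -> emit 'm', reset
Bit 5: prefix='0' (no match yet)
Bit 6: prefix='01' -> emit 'm', reset
Bit 7: prefix='0' (no match yet)
Bit 8: prefix='01' -> emit 'm', reset
Bit 9: prefix='0' (no match yet)
Bit 10: prefix='00' (no match yet)
Bit 11: prefix='000' -> emit 'p', reset
Bit 12: prefix='0' (no match yet)
Bit 13: prefix='01' -> emit 'm', reset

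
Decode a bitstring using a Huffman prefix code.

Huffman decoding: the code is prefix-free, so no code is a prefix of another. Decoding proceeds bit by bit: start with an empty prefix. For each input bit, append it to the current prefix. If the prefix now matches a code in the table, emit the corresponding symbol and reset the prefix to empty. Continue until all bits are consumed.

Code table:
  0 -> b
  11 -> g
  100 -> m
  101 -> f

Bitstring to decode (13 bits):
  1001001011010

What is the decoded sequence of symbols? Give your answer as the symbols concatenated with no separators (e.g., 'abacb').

Answer: mmffb

Derivation:
Bit 0: prefix='1' (no match yet)
Bit 1: prefix='10' (no match yet)
Bit 2: prefix='100' -> emit 'm', reset
Bit 3: prefix='1' (no match yet)
Bit 4: prefix='10' (no match yet)
Bit 5: prefix='100' -> emit 'm', reset
Bit 6: prefix='1' (no match yet)
Bit 7: prefix='10' (no match yet)
Bit 8: prefix='101' -> emit 'f', reset
Bit 9: prefix='1' (no match yet)
Bit 10: prefix='10' (no match yet)
Bit 11: prefix='101' -> emit 'f', reset
Bit 12: prefix='0' -> emit 'b', reset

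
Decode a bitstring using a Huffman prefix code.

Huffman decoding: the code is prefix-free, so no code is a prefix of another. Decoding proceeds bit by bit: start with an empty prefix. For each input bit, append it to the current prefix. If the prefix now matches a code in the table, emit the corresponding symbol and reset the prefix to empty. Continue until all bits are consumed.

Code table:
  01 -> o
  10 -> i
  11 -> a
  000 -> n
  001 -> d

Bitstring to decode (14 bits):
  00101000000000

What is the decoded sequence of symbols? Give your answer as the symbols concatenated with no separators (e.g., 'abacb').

Bit 0: prefix='0' (no match yet)
Bit 1: prefix='00' (no match yet)
Bit 2: prefix='001' -> emit 'd', reset
Bit 3: prefix='0' (no match yet)
Bit 4: prefix='01' -> emit 'o', reset
Bit 5: prefix='0' (no match yet)
Bit 6: prefix='00' (no match yet)
Bit 7: prefix='000' -> emit 'n', reset
Bit 8: prefix='0' (no match yet)
Bit 9: prefix='00' (no match yet)
Bit 10: prefix='000' -> emit 'n', reset
Bit 11: prefix='0' (no match yet)
Bit 12: prefix='00' (no match yet)
Bit 13: prefix='000' -> emit 'n', reset

Answer: donnn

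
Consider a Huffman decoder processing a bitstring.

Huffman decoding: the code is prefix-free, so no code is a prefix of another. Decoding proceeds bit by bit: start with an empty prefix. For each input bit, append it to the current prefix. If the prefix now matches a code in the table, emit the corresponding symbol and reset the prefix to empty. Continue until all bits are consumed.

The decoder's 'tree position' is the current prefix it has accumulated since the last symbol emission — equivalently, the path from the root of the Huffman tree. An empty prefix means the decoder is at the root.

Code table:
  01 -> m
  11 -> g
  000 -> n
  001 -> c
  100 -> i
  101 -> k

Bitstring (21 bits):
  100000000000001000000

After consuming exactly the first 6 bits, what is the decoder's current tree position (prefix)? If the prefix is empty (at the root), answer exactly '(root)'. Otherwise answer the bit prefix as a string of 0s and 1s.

Bit 0: prefix='1' (no match yet)
Bit 1: prefix='10' (no match yet)
Bit 2: prefix='100' -> emit 'i', reset
Bit 3: prefix='0' (no match yet)
Bit 4: prefix='00' (no match yet)
Bit 5: prefix='000' -> emit 'n', reset

Answer: (root)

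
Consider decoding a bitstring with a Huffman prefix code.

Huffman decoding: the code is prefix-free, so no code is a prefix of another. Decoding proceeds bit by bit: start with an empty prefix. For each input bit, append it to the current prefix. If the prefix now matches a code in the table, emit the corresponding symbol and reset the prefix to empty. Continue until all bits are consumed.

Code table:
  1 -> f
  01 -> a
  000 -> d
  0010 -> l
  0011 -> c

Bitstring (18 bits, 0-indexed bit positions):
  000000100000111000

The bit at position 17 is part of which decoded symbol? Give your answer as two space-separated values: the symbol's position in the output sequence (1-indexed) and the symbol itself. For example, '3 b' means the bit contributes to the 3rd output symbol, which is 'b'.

Answer: 7 d

Derivation:
Bit 0: prefix='0' (no match yet)
Bit 1: prefix='00' (no match yet)
Bit 2: prefix='000' -> emit 'd', reset
Bit 3: prefix='0' (no match yet)
Bit 4: prefix='00' (no match yet)
Bit 5: prefix='000' -> emit 'd', reset
Bit 6: prefix='1' -> emit 'f', reset
Bit 7: prefix='0' (no match yet)
Bit 8: prefix='00' (no match yet)
Bit 9: prefix='000' -> emit 'd', reset
Bit 10: prefix='0' (no match yet)
Bit 11: prefix='00' (no match yet)
Bit 12: prefix='001' (no match yet)
Bit 13: prefix='0011' -> emit 'c', reset
Bit 14: prefix='1' -> emit 'f', reset
Bit 15: prefix='0' (no match yet)
Bit 16: prefix='00' (no match yet)
Bit 17: prefix='000' -> emit 'd', reset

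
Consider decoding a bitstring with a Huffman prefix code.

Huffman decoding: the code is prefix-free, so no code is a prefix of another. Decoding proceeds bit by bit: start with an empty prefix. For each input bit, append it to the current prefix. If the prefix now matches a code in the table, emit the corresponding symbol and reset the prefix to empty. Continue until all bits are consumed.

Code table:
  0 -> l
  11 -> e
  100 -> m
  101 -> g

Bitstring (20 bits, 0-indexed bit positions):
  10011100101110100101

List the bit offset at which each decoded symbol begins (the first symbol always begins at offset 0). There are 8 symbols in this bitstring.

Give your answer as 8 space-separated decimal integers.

Bit 0: prefix='1' (no match yet)
Bit 1: prefix='10' (no match yet)
Bit 2: prefix='100' -> emit 'm', reset
Bit 3: prefix='1' (no match yet)
Bit 4: prefix='11' -> emit 'e', reset
Bit 5: prefix='1' (no match yet)
Bit 6: prefix='10' (no match yet)
Bit 7: prefix='100' -> emit 'm', reset
Bit 8: prefix='1' (no match yet)
Bit 9: prefix='10' (no match yet)
Bit 10: prefix='101' -> emit 'g', reset
Bit 11: prefix='1' (no match yet)
Bit 12: prefix='11' -> emit 'e', reset
Bit 13: prefix='0' -> emit 'l', reset
Bit 14: prefix='1' (no match yet)
Bit 15: prefix='10' (no match yet)
Bit 16: prefix='100' -> emit 'm', reset
Bit 17: prefix='1' (no match yet)
Bit 18: prefix='10' (no match yet)
Bit 19: prefix='101' -> emit 'g', reset

Answer: 0 3 5 8 11 13 14 17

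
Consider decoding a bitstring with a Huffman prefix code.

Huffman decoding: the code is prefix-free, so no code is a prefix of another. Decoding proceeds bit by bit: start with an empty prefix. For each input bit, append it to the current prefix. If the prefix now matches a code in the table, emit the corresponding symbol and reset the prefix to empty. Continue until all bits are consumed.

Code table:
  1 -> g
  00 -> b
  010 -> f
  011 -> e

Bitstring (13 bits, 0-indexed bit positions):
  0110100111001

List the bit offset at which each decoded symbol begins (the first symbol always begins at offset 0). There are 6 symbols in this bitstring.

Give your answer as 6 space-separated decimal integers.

Answer: 0 3 6 9 10 12

Derivation:
Bit 0: prefix='0' (no match yet)
Bit 1: prefix='01' (no match yet)
Bit 2: prefix='011' -> emit 'e', reset
Bit 3: prefix='0' (no match yet)
Bit 4: prefix='01' (no match yet)
Bit 5: prefix='010' -> emit 'f', reset
Bit 6: prefix='0' (no match yet)
Bit 7: prefix='01' (no match yet)
Bit 8: prefix='011' -> emit 'e', reset
Bit 9: prefix='1' -> emit 'g', reset
Bit 10: prefix='0' (no match yet)
Bit 11: prefix='00' -> emit 'b', reset
Bit 12: prefix='1' -> emit 'g', reset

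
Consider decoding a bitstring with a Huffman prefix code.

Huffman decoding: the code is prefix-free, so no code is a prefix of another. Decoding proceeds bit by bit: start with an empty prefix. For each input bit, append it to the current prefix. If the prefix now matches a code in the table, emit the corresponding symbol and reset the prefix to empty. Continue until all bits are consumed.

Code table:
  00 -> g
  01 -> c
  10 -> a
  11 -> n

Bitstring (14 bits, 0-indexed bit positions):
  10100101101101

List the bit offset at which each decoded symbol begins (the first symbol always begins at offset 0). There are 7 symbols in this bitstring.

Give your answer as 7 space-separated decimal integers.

Answer: 0 2 4 6 8 10 12

Derivation:
Bit 0: prefix='1' (no match yet)
Bit 1: prefix='10' -> emit 'a', reset
Bit 2: prefix='1' (no match yet)
Bit 3: prefix='10' -> emit 'a', reset
Bit 4: prefix='0' (no match yet)
Bit 5: prefix='01' -> emit 'c', reset
Bit 6: prefix='0' (no match yet)
Bit 7: prefix='01' -> emit 'c', reset
Bit 8: prefix='1' (no match yet)
Bit 9: prefix='10' -> emit 'a', reset
Bit 10: prefix='1' (no match yet)
Bit 11: prefix='11' -> emit 'n', reset
Bit 12: prefix='0' (no match yet)
Bit 13: prefix='01' -> emit 'c', reset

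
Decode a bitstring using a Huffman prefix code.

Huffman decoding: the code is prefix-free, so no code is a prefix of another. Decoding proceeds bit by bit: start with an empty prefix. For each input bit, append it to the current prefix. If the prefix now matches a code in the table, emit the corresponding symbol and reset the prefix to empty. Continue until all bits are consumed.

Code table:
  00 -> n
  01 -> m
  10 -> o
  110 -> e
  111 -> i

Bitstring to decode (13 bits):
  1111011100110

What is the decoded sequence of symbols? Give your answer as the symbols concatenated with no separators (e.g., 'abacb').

Bit 0: prefix='1' (no match yet)
Bit 1: prefix='11' (no match yet)
Bit 2: prefix='111' -> emit 'i', reset
Bit 3: prefix='1' (no match yet)
Bit 4: prefix='10' -> emit 'o', reset
Bit 5: prefix='1' (no match yet)
Bit 6: prefix='11' (no match yet)
Bit 7: prefix='111' -> emit 'i', reset
Bit 8: prefix='0' (no match yet)
Bit 9: prefix='00' -> emit 'n', reset
Bit 10: prefix='1' (no match yet)
Bit 11: prefix='11' (no match yet)
Bit 12: prefix='110' -> emit 'e', reset

Answer: ioine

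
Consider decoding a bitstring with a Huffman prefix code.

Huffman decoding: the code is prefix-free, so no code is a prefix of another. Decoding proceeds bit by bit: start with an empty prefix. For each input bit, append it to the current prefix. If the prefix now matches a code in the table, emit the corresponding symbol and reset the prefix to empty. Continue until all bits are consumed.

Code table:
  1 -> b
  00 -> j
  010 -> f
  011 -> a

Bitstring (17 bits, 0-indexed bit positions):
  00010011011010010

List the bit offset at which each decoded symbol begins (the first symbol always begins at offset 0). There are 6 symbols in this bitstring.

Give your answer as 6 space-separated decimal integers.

Answer: 0 2 5 8 11 14

Derivation:
Bit 0: prefix='0' (no match yet)
Bit 1: prefix='00' -> emit 'j', reset
Bit 2: prefix='0' (no match yet)
Bit 3: prefix='01' (no match yet)
Bit 4: prefix='010' -> emit 'f', reset
Bit 5: prefix='0' (no match yet)
Bit 6: prefix='01' (no match yet)
Bit 7: prefix='011' -> emit 'a', reset
Bit 8: prefix='0' (no match yet)
Bit 9: prefix='01' (no match yet)
Bit 10: prefix='011' -> emit 'a', reset
Bit 11: prefix='0' (no match yet)
Bit 12: prefix='01' (no match yet)
Bit 13: prefix='010' -> emit 'f', reset
Bit 14: prefix='0' (no match yet)
Bit 15: prefix='01' (no match yet)
Bit 16: prefix='010' -> emit 'f', reset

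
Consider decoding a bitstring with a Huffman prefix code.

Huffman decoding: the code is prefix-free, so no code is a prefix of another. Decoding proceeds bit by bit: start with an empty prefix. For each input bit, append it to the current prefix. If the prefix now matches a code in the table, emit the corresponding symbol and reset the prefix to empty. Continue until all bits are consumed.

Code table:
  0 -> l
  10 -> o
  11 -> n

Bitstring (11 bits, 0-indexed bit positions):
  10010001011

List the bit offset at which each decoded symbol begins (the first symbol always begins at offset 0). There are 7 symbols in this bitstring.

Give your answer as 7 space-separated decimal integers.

Answer: 0 2 3 5 6 7 9

Derivation:
Bit 0: prefix='1' (no match yet)
Bit 1: prefix='10' -> emit 'o', reset
Bit 2: prefix='0' -> emit 'l', reset
Bit 3: prefix='1' (no match yet)
Bit 4: prefix='10' -> emit 'o', reset
Bit 5: prefix='0' -> emit 'l', reset
Bit 6: prefix='0' -> emit 'l', reset
Bit 7: prefix='1' (no match yet)
Bit 8: prefix='10' -> emit 'o', reset
Bit 9: prefix='1' (no match yet)
Bit 10: prefix='11' -> emit 'n', reset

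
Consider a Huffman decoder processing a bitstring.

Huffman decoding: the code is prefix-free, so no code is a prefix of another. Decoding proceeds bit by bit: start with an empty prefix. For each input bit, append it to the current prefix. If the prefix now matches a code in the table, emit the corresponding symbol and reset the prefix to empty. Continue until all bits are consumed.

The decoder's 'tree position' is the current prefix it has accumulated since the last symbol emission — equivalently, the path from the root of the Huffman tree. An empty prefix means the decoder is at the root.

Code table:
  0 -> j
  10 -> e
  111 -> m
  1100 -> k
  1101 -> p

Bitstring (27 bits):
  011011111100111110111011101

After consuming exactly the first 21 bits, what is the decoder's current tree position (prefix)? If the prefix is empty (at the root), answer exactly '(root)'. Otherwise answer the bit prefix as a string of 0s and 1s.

Answer: 11

Derivation:
Bit 0: prefix='0' -> emit 'j', reset
Bit 1: prefix='1' (no match yet)
Bit 2: prefix='11' (no match yet)
Bit 3: prefix='110' (no match yet)
Bit 4: prefix='1101' -> emit 'p', reset
Bit 5: prefix='1' (no match yet)
Bit 6: prefix='11' (no match yet)
Bit 7: prefix='111' -> emit 'm', reset
Bit 8: prefix='1' (no match yet)
Bit 9: prefix='11' (no match yet)
Bit 10: prefix='110' (no match yet)
Bit 11: prefix='1100' -> emit 'k', reset
Bit 12: prefix='1' (no match yet)
Bit 13: prefix='11' (no match yet)
Bit 14: prefix='111' -> emit 'm', reset
Bit 15: prefix='1' (no match yet)
Bit 16: prefix='11' (no match yet)
Bit 17: prefix='110' (no match yet)
Bit 18: prefix='1101' -> emit 'p', reset
Bit 19: prefix='1' (no match yet)
Bit 20: prefix='11' (no match yet)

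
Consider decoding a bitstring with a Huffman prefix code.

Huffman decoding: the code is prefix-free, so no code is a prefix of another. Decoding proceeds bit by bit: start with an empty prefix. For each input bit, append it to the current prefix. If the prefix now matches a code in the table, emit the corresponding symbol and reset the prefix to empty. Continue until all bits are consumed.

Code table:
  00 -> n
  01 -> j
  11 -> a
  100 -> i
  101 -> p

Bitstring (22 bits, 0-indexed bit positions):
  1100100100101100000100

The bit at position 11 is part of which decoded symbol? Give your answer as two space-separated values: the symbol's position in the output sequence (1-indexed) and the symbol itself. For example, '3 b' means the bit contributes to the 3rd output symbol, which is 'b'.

Answer: 5 p

Derivation:
Bit 0: prefix='1' (no match yet)
Bit 1: prefix='11' -> emit 'a', reset
Bit 2: prefix='0' (no match yet)
Bit 3: prefix='00' -> emit 'n', reset
Bit 4: prefix='1' (no match yet)
Bit 5: prefix='10' (no match yet)
Bit 6: prefix='100' -> emit 'i', reset
Bit 7: prefix='1' (no match yet)
Bit 8: prefix='10' (no match yet)
Bit 9: prefix='100' -> emit 'i', reset
Bit 10: prefix='1' (no match yet)
Bit 11: prefix='10' (no match yet)
Bit 12: prefix='101' -> emit 'p', reset
Bit 13: prefix='1' (no match yet)
Bit 14: prefix='10' (no match yet)
Bit 15: prefix='100' -> emit 'i', reset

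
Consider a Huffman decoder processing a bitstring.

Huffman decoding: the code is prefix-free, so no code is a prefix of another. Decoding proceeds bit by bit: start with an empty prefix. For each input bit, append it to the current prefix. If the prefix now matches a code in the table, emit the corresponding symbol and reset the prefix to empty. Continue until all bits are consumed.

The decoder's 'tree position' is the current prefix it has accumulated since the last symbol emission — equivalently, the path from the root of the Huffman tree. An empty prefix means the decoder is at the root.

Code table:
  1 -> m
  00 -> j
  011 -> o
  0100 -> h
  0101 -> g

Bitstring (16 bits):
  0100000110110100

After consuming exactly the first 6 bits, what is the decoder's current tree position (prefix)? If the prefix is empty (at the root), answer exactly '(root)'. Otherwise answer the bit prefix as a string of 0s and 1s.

Bit 0: prefix='0' (no match yet)
Bit 1: prefix='01' (no match yet)
Bit 2: prefix='010' (no match yet)
Bit 3: prefix='0100' -> emit 'h', reset
Bit 4: prefix='0' (no match yet)
Bit 5: prefix='00' -> emit 'j', reset

Answer: (root)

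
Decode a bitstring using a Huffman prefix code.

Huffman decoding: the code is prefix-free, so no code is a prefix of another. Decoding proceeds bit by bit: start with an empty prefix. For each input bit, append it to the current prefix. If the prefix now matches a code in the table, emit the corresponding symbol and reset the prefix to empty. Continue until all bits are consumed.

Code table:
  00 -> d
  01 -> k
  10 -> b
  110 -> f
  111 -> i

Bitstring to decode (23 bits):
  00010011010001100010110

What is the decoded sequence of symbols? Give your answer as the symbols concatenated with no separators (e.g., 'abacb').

Answer: dkdfbdfdbf

Derivation:
Bit 0: prefix='0' (no match yet)
Bit 1: prefix='00' -> emit 'd', reset
Bit 2: prefix='0' (no match yet)
Bit 3: prefix='01' -> emit 'k', reset
Bit 4: prefix='0' (no match yet)
Bit 5: prefix='00' -> emit 'd', reset
Bit 6: prefix='1' (no match yet)
Bit 7: prefix='11' (no match yet)
Bit 8: prefix='110' -> emit 'f', reset
Bit 9: prefix='1' (no match yet)
Bit 10: prefix='10' -> emit 'b', reset
Bit 11: prefix='0' (no match yet)
Bit 12: prefix='00' -> emit 'd', reset
Bit 13: prefix='1' (no match yet)
Bit 14: prefix='11' (no match yet)
Bit 15: prefix='110' -> emit 'f', reset
Bit 16: prefix='0' (no match yet)
Bit 17: prefix='00' -> emit 'd', reset
Bit 18: prefix='1' (no match yet)
Bit 19: prefix='10' -> emit 'b', reset
Bit 20: prefix='1' (no match yet)
Bit 21: prefix='11' (no match yet)
Bit 22: prefix='110' -> emit 'f', reset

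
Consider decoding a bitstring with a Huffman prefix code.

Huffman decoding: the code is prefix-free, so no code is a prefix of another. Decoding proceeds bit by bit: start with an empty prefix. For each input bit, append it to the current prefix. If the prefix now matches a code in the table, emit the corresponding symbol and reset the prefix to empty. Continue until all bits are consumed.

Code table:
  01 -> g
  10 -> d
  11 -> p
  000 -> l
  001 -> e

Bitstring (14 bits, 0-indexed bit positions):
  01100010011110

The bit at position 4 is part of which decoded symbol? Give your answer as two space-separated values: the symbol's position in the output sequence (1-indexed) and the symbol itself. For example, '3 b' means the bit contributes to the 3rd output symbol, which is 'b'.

Answer: 3 e

Derivation:
Bit 0: prefix='0' (no match yet)
Bit 1: prefix='01' -> emit 'g', reset
Bit 2: prefix='1' (no match yet)
Bit 3: prefix='10' -> emit 'd', reset
Bit 4: prefix='0' (no match yet)
Bit 5: prefix='00' (no match yet)
Bit 6: prefix='001' -> emit 'e', reset
Bit 7: prefix='0' (no match yet)
Bit 8: prefix='00' (no match yet)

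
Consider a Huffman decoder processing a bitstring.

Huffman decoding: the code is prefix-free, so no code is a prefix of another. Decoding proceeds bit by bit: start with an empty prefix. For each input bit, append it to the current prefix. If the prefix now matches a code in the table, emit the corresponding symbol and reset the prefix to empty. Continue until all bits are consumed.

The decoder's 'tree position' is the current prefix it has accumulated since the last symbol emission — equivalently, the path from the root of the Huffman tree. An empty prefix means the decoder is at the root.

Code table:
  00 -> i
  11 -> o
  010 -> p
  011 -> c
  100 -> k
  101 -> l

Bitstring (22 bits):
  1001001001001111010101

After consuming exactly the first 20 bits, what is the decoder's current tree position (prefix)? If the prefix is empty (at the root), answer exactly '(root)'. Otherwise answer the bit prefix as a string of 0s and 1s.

Bit 0: prefix='1' (no match yet)
Bit 1: prefix='10' (no match yet)
Bit 2: prefix='100' -> emit 'k', reset
Bit 3: prefix='1' (no match yet)
Bit 4: prefix='10' (no match yet)
Bit 5: prefix='100' -> emit 'k', reset
Bit 6: prefix='1' (no match yet)
Bit 7: prefix='10' (no match yet)
Bit 8: prefix='100' -> emit 'k', reset
Bit 9: prefix='1' (no match yet)
Bit 10: prefix='10' (no match yet)
Bit 11: prefix='100' -> emit 'k', reset
Bit 12: prefix='1' (no match yet)
Bit 13: prefix='11' -> emit 'o', reset
Bit 14: prefix='1' (no match yet)
Bit 15: prefix='11' -> emit 'o', reset
Bit 16: prefix='0' (no match yet)
Bit 17: prefix='01' (no match yet)
Bit 18: prefix='010' -> emit 'p', reset
Bit 19: prefix='1' (no match yet)

Answer: 1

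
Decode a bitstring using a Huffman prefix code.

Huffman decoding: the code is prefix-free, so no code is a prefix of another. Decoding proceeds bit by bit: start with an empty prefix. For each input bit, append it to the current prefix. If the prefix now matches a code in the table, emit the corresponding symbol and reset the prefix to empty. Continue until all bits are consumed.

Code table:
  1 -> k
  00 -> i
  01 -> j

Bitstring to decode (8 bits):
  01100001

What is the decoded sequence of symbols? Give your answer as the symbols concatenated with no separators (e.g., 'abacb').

Answer: jkiik

Derivation:
Bit 0: prefix='0' (no match yet)
Bit 1: prefix='01' -> emit 'j', reset
Bit 2: prefix='1' -> emit 'k', reset
Bit 3: prefix='0' (no match yet)
Bit 4: prefix='00' -> emit 'i', reset
Bit 5: prefix='0' (no match yet)
Bit 6: prefix='00' -> emit 'i', reset
Bit 7: prefix='1' -> emit 'k', reset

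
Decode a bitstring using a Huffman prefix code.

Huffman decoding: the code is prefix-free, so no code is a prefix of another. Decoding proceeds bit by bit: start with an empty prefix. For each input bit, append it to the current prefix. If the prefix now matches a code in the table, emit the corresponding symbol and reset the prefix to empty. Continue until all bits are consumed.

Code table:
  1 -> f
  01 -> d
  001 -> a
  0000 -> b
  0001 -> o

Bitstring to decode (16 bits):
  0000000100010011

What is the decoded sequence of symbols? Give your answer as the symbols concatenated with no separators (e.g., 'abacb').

Bit 0: prefix='0' (no match yet)
Bit 1: prefix='00' (no match yet)
Bit 2: prefix='000' (no match yet)
Bit 3: prefix='0000' -> emit 'b', reset
Bit 4: prefix='0' (no match yet)
Bit 5: prefix='00' (no match yet)
Bit 6: prefix='000' (no match yet)
Bit 7: prefix='0001' -> emit 'o', reset
Bit 8: prefix='0' (no match yet)
Bit 9: prefix='00' (no match yet)
Bit 10: prefix='000' (no match yet)
Bit 11: prefix='0001' -> emit 'o', reset
Bit 12: prefix='0' (no match yet)
Bit 13: prefix='00' (no match yet)
Bit 14: prefix='001' -> emit 'a', reset
Bit 15: prefix='1' -> emit 'f', reset

Answer: booaf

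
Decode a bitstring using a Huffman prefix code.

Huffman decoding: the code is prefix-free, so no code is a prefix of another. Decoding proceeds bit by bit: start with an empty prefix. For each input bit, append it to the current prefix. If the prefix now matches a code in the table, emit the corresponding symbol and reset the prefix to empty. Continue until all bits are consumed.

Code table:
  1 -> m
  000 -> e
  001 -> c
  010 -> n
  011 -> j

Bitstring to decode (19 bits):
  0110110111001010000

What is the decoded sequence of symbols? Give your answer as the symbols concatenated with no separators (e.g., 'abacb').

Answer: jjjmcne

Derivation:
Bit 0: prefix='0' (no match yet)
Bit 1: prefix='01' (no match yet)
Bit 2: prefix='011' -> emit 'j', reset
Bit 3: prefix='0' (no match yet)
Bit 4: prefix='01' (no match yet)
Bit 5: prefix='011' -> emit 'j', reset
Bit 6: prefix='0' (no match yet)
Bit 7: prefix='01' (no match yet)
Bit 8: prefix='011' -> emit 'j', reset
Bit 9: prefix='1' -> emit 'm', reset
Bit 10: prefix='0' (no match yet)
Bit 11: prefix='00' (no match yet)
Bit 12: prefix='001' -> emit 'c', reset
Bit 13: prefix='0' (no match yet)
Bit 14: prefix='01' (no match yet)
Bit 15: prefix='010' -> emit 'n', reset
Bit 16: prefix='0' (no match yet)
Bit 17: prefix='00' (no match yet)
Bit 18: prefix='000' -> emit 'e', reset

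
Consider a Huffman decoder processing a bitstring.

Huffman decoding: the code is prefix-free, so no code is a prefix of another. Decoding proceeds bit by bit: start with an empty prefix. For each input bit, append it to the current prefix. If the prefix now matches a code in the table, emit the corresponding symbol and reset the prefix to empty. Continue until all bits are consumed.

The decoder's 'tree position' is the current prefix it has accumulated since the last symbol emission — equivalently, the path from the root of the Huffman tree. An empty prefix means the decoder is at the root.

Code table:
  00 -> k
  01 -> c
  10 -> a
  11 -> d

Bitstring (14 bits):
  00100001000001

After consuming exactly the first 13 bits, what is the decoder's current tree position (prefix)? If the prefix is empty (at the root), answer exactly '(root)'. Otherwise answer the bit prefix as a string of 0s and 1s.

Answer: 0

Derivation:
Bit 0: prefix='0' (no match yet)
Bit 1: prefix='00' -> emit 'k', reset
Bit 2: prefix='1' (no match yet)
Bit 3: prefix='10' -> emit 'a', reset
Bit 4: prefix='0' (no match yet)
Bit 5: prefix='00' -> emit 'k', reset
Bit 6: prefix='0' (no match yet)
Bit 7: prefix='01' -> emit 'c', reset
Bit 8: prefix='0' (no match yet)
Bit 9: prefix='00' -> emit 'k', reset
Bit 10: prefix='0' (no match yet)
Bit 11: prefix='00' -> emit 'k', reset
Bit 12: prefix='0' (no match yet)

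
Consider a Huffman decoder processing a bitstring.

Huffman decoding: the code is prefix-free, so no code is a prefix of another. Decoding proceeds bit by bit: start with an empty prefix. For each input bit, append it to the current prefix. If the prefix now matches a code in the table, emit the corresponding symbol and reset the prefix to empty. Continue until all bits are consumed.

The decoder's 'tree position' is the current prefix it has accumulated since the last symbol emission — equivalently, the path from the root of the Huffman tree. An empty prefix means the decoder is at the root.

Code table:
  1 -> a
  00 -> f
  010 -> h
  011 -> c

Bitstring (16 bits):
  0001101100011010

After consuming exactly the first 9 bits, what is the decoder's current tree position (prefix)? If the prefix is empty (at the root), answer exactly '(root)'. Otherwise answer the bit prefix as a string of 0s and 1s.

Bit 0: prefix='0' (no match yet)
Bit 1: prefix='00' -> emit 'f', reset
Bit 2: prefix='0' (no match yet)
Bit 3: prefix='01' (no match yet)
Bit 4: prefix='011' -> emit 'c', reset
Bit 5: prefix='0' (no match yet)
Bit 6: prefix='01' (no match yet)
Bit 7: prefix='011' -> emit 'c', reset
Bit 8: prefix='0' (no match yet)

Answer: 0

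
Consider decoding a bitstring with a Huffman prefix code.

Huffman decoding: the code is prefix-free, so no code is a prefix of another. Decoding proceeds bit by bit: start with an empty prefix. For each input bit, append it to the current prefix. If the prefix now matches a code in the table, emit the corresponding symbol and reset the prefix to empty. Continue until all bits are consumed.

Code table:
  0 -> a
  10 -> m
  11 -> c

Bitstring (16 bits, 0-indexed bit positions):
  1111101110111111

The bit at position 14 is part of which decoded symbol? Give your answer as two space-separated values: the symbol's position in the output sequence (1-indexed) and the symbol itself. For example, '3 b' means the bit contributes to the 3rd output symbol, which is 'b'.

Answer: 8 c

Derivation:
Bit 0: prefix='1' (no match yet)
Bit 1: prefix='11' -> emit 'c', reset
Bit 2: prefix='1' (no match yet)
Bit 3: prefix='11' -> emit 'c', reset
Bit 4: prefix='1' (no match yet)
Bit 5: prefix='10' -> emit 'm', reset
Bit 6: prefix='1' (no match yet)
Bit 7: prefix='11' -> emit 'c', reset
Bit 8: prefix='1' (no match yet)
Bit 9: prefix='10' -> emit 'm', reset
Bit 10: prefix='1' (no match yet)
Bit 11: prefix='11' -> emit 'c', reset
Bit 12: prefix='1' (no match yet)
Bit 13: prefix='11' -> emit 'c', reset
Bit 14: prefix='1' (no match yet)
Bit 15: prefix='11' -> emit 'c', reset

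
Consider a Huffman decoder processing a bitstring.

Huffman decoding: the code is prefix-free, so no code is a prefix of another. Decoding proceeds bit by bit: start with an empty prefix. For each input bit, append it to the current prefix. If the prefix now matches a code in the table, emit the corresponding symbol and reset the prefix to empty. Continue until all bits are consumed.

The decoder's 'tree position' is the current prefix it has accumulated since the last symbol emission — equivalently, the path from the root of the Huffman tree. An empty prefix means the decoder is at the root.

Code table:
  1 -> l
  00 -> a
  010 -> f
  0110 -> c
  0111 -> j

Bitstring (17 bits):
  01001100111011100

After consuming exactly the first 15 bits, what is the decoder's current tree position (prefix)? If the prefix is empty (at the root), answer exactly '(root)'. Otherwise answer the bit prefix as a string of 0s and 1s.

Answer: (root)

Derivation:
Bit 0: prefix='0' (no match yet)
Bit 1: prefix='01' (no match yet)
Bit 2: prefix='010' -> emit 'f', reset
Bit 3: prefix='0' (no match yet)
Bit 4: prefix='01' (no match yet)
Bit 5: prefix='011' (no match yet)
Bit 6: prefix='0110' -> emit 'c', reset
Bit 7: prefix='0' (no match yet)
Bit 8: prefix='01' (no match yet)
Bit 9: prefix='011' (no match yet)
Bit 10: prefix='0111' -> emit 'j', reset
Bit 11: prefix='0' (no match yet)
Bit 12: prefix='01' (no match yet)
Bit 13: prefix='011' (no match yet)
Bit 14: prefix='0111' -> emit 'j', reset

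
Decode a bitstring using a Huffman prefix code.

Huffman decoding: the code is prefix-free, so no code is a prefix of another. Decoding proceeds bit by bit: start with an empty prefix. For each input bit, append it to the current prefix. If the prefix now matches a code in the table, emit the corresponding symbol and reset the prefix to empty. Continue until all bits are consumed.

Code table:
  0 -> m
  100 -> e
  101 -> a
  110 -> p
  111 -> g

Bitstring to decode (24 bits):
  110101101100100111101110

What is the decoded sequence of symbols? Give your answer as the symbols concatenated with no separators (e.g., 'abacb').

Answer: paaeegap

Derivation:
Bit 0: prefix='1' (no match yet)
Bit 1: prefix='11' (no match yet)
Bit 2: prefix='110' -> emit 'p', reset
Bit 3: prefix='1' (no match yet)
Bit 4: prefix='10' (no match yet)
Bit 5: prefix='101' -> emit 'a', reset
Bit 6: prefix='1' (no match yet)
Bit 7: prefix='10' (no match yet)
Bit 8: prefix='101' -> emit 'a', reset
Bit 9: prefix='1' (no match yet)
Bit 10: prefix='10' (no match yet)
Bit 11: prefix='100' -> emit 'e', reset
Bit 12: prefix='1' (no match yet)
Bit 13: prefix='10' (no match yet)
Bit 14: prefix='100' -> emit 'e', reset
Bit 15: prefix='1' (no match yet)
Bit 16: prefix='11' (no match yet)
Bit 17: prefix='111' -> emit 'g', reset
Bit 18: prefix='1' (no match yet)
Bit 19: prefix='10' (no match yet)
Bit 20: prefix='101' -> emit 'a', reset
Bit 21: prefix='1' (no match yet)
Bit 22: prefix='11' (no match yet)
Bit 23: prefix='110' -> emit 'p', reset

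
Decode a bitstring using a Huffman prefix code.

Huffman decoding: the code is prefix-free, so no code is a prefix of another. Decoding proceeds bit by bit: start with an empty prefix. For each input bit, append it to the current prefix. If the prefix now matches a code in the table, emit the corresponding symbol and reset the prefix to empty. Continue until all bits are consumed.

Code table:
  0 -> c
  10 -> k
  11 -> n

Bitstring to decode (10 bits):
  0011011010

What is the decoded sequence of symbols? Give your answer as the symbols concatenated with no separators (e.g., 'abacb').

Bit 0: prefix='0' -> emit 'c', reset
Bit 1: prefix='0' -> emit 'c', reset
Bit 2: prefix='1' (no match yet)
Bit 3: prefix='11' -> emit 'n', reset
Bit 4: prefix='0' -> emit 'c', reset
Bit 5: prefix='1' (no match yet)
Bit 6: prefix='11' -> emit 'n', reset
Bit 7: prefix='0' -> emit 'c', reset
Bit 8: prefix='1' (no match yet)
Bit 9: prefix='10' -> emit 'k', reset

Answer: ccncnck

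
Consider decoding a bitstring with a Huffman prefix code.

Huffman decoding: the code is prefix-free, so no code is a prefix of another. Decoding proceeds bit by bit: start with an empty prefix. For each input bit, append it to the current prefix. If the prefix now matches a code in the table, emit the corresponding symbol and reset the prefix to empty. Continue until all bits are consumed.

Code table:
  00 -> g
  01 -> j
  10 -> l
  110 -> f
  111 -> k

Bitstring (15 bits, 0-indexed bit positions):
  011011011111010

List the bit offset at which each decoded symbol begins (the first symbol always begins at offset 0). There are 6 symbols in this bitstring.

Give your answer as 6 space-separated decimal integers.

Answer: 0 2 4 7 10 13

Derivation:
Bit 0: prefix='0' (no match yet)
Bit 1: prefix='01' -> emit 'j', reset
Bit 2: prefix='1' (no match yet)
Bit 3: prefix='10' -> emit 'l', reset
Bit 4: prefix='1' (no match yet)
Bit 5: prefix='11' (no match yet)
Bit 6: prefix='110' -> emit 'f', reset
Bit 7: prefix='1' (no match yet)
Bit 8: prefix='11' (no match yet)
Bit 9: prefix='111' -> emit 'k', reset
Bit 10: prefix='1' (no match yet)
Bit 11: prefix='11' (no match yet)
Bit 12: prefix='110' -> emit 'f', reset
Bit 13: prefix='1' (no match yet)
Bit 14: prefix='10' -> emit 'l', reset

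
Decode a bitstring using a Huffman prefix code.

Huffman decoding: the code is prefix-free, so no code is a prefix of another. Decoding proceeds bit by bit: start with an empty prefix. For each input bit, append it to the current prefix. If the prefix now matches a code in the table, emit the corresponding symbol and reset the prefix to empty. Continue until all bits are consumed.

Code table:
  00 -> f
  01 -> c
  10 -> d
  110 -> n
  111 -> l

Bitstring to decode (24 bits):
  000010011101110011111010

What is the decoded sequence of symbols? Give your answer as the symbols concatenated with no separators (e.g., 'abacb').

Answer: ffdcnlflnd

Derivation:
Bit 0: prefix='0' (no match yet)
Bit 1: prefix='00' -> emit 'f', reset
Bit 2: prefix='0' (no match yet)
Bit 3: prefix='00' -> emit 'f', reset
Bit 4: prefix='1' (no match yet)
Bit 5: prefix='10' -> emit 'd', reset
Bit 6: prefix='0' (no match yet)
Bit 7: prefix='01' -> emit 'c', reset
Bit 8: prefix='1' (no match yet)
Bit 9: prefix='11' (no match yet)
Bit 10: prefix='110' -> emit 'n', reset
Bit 11: prefix='1' (no match yet)
Bit 12: prefix='11' (no match yet)
Bit 13: prefix='111' -> emit 'l', reset
Bit 14: prefix='0' (no match yet)
Bit 15: prefix='00' -> emit 'f', reset
Bit 16: prefix='1' (no match yet)
Bit 17: prefix='11' (no match yet)
Bit 18: prefix='111' -> emit 'l', reset
Bit 19: prefix='1' (no match yet)
Bit 20: prefix='11' (no match yet)
Bit 21: prefix='110' -> emit 'n', reset
Bit 22: prefix='1' (no match yet)
Bit 23: prefix='10' -> emit 'd', reset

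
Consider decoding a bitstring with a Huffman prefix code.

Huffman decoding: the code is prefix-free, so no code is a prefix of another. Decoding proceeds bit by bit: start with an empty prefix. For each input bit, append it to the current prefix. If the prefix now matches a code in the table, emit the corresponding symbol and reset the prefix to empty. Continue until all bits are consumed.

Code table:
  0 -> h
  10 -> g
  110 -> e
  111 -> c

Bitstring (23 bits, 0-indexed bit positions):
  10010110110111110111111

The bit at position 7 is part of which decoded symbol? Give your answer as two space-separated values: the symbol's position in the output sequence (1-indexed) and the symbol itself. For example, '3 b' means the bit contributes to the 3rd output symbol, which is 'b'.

Bit 0: prefix='1' (no match yet)
Bit 1: prefix='10' -> emit 'g', reset
Bit 2: prefix='0' -> emit 'h', reset
Bit 3: prefix='1' (no match yet)
Bit 4: prefix='10' -> emit 'g', reset
Bit 5: prefix='1' (no match yet)
Bit 6: prefix='11' (no match yet)
Bit 7: prefix='110' -> emit 'e', reset
Bit 8: prefix='1' (no match yet)
Bit 9: prefix='11' (no match yet)
Bit 10: prefix='110' -> emit 'e', reset
Bit 11: prefix='1' (no match yet)

Answer: 4 e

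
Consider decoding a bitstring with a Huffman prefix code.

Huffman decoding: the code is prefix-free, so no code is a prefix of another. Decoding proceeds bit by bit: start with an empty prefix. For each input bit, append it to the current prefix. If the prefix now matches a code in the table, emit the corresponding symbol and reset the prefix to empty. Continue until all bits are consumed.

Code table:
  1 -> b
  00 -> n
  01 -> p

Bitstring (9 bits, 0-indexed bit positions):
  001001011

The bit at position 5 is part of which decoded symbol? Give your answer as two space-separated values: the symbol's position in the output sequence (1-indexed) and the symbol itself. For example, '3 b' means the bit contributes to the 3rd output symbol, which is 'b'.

Answer: 4 b

Derivation:
Bit 0: prefix='0' (no match yet)
Bit 1: prefix='00' -> emit 'n', reset
Bit 2: prefix='1' -> emit 'b', reset
Bit 3: prefix='0' (no match yet)
Bit 4: prefix='00' -> emit 'n', reset
Bit 5: prefix='1' -> emit 'b', reset
Bit 6: prefix='0' (no match yet)
Bit 7: prefix='01' -> emit 'p', reset
Bit 8: prefix='1' -> emit 'b', reset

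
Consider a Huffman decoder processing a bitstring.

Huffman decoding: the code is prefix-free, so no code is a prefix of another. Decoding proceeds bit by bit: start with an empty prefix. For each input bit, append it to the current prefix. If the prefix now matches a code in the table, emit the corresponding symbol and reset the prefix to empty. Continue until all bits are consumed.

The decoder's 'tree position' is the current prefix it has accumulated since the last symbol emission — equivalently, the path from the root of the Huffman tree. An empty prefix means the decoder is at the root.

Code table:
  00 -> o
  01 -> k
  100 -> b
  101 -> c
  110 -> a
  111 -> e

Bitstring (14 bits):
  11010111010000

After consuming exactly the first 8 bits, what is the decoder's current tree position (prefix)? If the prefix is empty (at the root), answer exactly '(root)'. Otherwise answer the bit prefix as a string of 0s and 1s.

Bit 0: prefix='1' (no match yet)
Bit 1: prefix='11' (no match yet)
Bit 2: prefix='110' -> emit 'a', reset
Bit 3: prefix='1' (no match yet)
Bit 4: prefix='10' (no match yet)
Bit 5: prefix='101' -> emit 'c', reset
Bit 6: prefix='1' (no match yet)
Bit 7: prefix='11' (no match yet)

Answer: 11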